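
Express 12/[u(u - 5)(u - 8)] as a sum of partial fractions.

Using cover-up method: A = 3/10, B = -4/5, C = 1/2
Result: (3/10)/u - (4/5)/(u - 5) + (1/2)/(u - 8)


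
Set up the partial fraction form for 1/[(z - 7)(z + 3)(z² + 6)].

Two linear + quadratic: α/(z - 7) + β/(z + 3) + (γz + δ)/(z² + 6)


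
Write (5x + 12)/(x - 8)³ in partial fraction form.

(5x + 12) = α(x - 8)² + β(x - 8) + γ. At x = 8: γ = 5·8 + 12 = 52. Coefficients: α = 0, β = 5
Result: 5/(x - 8)² + 52/(x - 8)³


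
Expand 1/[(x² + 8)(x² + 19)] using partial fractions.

Coefficient matching gives P = R = 0, Q = 1/(19-8) = 1/11, S = -Q = -1/11
Result: (1/11)/(x² + 8) - (1/11)/(x² + 19)


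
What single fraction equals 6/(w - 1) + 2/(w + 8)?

Common denominator (w - 1)(w + 8). Numerator: 6(w + 8) + 2(w - 1) = (6w + 48) + (2w - 2) = 8w + 46
Result: (8w + 46)/[(w - 1)(w + 8)]


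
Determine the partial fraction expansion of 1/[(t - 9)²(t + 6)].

Cover-up at t=-6: R = 1/(-6 - 9)² = 1/225. Cover-up at t=9: Q = 1/(9 + 6) = 1/15. Comparing t² coeff: P = -R = -1/225
Result: (-1/225)/(t - 9) + (1/15)/(t - 9)² + (1/225)/(t + 6)


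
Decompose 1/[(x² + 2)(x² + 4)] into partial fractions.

Coefficient matching gives A = C = 0, B = 1/(4-2) = 1/2, D = -B = -1/2
Result: (1/2)/(x² + 2) - (1/2)/(x² + 4)


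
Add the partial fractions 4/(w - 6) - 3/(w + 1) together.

Common denominator (w - 6)(w + 1). Numerator: 4(w + 1) - 3(w - 6) = (4w + 4) - (3w - 18) = w + 22
Result: (w + 22)/[(w - 6)(w + 1)]


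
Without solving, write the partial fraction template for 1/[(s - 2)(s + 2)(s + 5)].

Three distinct linear factors: P/(s - 2) + Q/(s + 2) + R/(s + 5)


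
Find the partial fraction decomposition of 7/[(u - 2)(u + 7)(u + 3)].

Using cover-up method: α = 7/45, β = 7/36, γ = -7/20
Result: (7/45)/(u - 2) + (7/36)/(u + 7) - (7/20)/(u + 3)


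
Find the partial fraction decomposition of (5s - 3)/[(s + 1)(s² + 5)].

At s=-1: α = (5·(-1) - 3)/((-1)² + 5) = -4/3. β = -α = 4/3, γ = 5 - (-1)·α = 11/3
Result: (-4/3)/(s + 1) + ((4/3)s + 11/3)/(s² + 5)


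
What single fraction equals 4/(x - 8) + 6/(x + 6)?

Common denominator (x - 8)(x + 6). Numerator: 4(x + 6) + 6(x - 8) = (4x + 24) + (6x - 48) = 10x - 24
Result: (10x - 24)/[(x - 8)(x + 6)]


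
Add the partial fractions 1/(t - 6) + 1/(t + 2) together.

Common denominator (t - 6)(t + 2). Numerator: 1(t + 2) + 1(t - 6) = (t + 2) + (t - 6) = 2t - 4
Result: (2t - 4)/[(t - 6)(t + 2)]


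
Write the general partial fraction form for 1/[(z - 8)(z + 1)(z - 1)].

Three distinct linear factors: P/(z - 8) + Q/(z + 1) + R/(z - 1)


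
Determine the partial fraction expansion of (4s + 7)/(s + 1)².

(4s + 7) = A(s + 1) + B. At s = -1: B = 4·(-1) + 7 = 3. Coeff of s: A = 4
Result: 4/(s + 1) + 3/(s + 1)²


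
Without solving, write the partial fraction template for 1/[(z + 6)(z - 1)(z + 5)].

Three distinct linear factors: α/(z + 6) + β/(z - 1) + γ/(z + 5)


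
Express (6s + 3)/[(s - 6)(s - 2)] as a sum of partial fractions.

At s=6: P = (6·6 + 3)/(6 - 2) = 39/4. At s=2: Q = (6·2 + 3)/(2 - 6) = -15/4
Result: (39/4)/(s - 6) - (15/4)/(s - 2)


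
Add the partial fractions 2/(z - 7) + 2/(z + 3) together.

Common denominator (z - 7)(z + 3). Numerator: 2(z + 3) + 2(z - 7) = (2z + 6) + (2z - 14) = 4z - 8
Result: (4z - 8)/[(z - 7)(z + 3)]


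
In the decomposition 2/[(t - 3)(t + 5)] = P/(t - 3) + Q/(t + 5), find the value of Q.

Cover-up at t = -5: Q = 2/(-5 - 3) = -2/8 = -1/4


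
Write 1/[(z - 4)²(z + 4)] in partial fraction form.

Cover-up at z=-4: C = 1/(-4 - 4)² = 1/64. Cover-up at z=4: B = 1/(4 + 4) = 1/8. Comparing z² coeff: A = -C = -1/64
Result: (-1/64)/(z - 4) + (1/8)/(z - 4)² + (1/64)/(z + 4)


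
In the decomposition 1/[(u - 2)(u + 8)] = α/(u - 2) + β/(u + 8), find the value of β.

Cover-up at u = -8: β = 1/(-8 - 2) = -1/10


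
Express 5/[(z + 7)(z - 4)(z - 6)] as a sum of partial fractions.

Using cover-up method: α = 5/143, β = -5/22, γ = 5/26
Result: (5/143)/(z + 7) - (5/22)/(z - 4) + (5/26)/(z - 6)


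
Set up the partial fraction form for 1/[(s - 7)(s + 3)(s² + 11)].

Two linear + quadratic: α/(s - 7) + β/(s + 3) + (γs + δ)/(s² + 11)


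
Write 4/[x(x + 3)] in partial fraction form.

4/x(x + 3) = α/x + β/(x + 3). α = 4/(0 + 3) = 4/3, β = 4/(-3 - 0) = -4/3
Result: (4/3)/x - (4/3)/(x + 3)


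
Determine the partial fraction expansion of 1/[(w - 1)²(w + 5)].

Cover-up at w=-5: C = 1/(-5 - 1)² = 1/36. Cover-up at w=1: B = 1/(1 + 5) = 1/6. Comparing w² coeff: A = -C = -1/36
Result: (-1/36)/(w - 1) + (1/6)/(w - 1)² + (1/36)/(w + 5)


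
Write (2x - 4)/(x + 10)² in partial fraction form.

(2x - 4) = α(x + 10) + β. At x = -10: β = 2·(-10) - 4 = -24. Coeff of x: α = 2
Result: 2/(x + 10) - 24/(x + 10)²


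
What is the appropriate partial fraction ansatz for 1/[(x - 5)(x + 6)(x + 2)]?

Three distinct linear factors: A/(x - 5) + B/(x + 6) + C/(x + 2)


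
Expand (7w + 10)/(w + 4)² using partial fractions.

(7w + 10) = P(w + 4) + Q. At w = -4: Q = 7·(-4) + 10 = -18. Coeff of w: P = 7
Result: 7/(w + 4) - 18/(w + 4)²


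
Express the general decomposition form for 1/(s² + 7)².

Repeated quadratic factor: (As + B)/(s² + 7) + (Cs + D)/(s² + 7)²


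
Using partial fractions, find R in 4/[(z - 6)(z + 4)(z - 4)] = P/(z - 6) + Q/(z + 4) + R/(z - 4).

Cover-up at z = 4: R = 4/[(4 - 6)(4 + 4)] = 4/[(-2)(8)] = -4/16 = -1/4


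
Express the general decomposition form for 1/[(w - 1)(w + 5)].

Distinct linear factors: α/(w - 1) + β/(w + 5)


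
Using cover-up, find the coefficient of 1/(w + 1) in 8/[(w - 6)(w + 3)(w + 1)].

Cover (w + 1), set w=-1: 8/[(-1 - 6)(-1 + 3)] = -4/7


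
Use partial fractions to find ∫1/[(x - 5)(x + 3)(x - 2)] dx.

Cover-up: A = 1/24, B = 1/40, C = -1/15. Decomposition: (1/24)/(x - 5) + (1/40)/(x + 3) - (1/15)/(x - 2). Integrate each term: (1/24) ln|(x - 5)| + (1/40) ln|(x + 3)| - (1/15) ln|(x - 2)| + C


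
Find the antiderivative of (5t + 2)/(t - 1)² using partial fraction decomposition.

Decompose: α = 5, β = 5·1 + 2 = 7, so (5t + 2)/(t - 1)² = 5/(t - 1) + 7/(t - 1)². Integrate: ∫ α/(t - 1) dt = 5 ln|(t - 1)|; ∫ β/(t - 1)² dt = -7/(t - 1). Sum: 5 ln|(t - 1)| - 7/(t - 1) + C


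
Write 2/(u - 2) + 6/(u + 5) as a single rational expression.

Common denominator (u - 2)(u + 5). Numerator: 2(u + 5) + 6(u - 2) = (2u + 10) + (6u - 12) = 8u - 2
Result: (8u - 2)/[(u - 2)(u + 5)]


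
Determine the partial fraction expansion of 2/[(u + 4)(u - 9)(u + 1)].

Using cover-up method: P = 2/39, Q = 1/65, R = -1/15
Result: (2/39)/(u + 4) + (1/65)/(u - 9) - (1/15)/(u + 1)


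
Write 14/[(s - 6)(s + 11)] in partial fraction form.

14/(s - 6)(s + 11) = α/(s - 6) + β/(s + 11). α = 14/(6 + 11) = 14/17, β = 14/(-11 - 6) = -14/17
Result: (14/17)/(s - 6) - (14/17)/(s + 11)


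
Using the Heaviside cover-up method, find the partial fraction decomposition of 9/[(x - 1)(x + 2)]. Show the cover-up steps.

Cover (x - 1): set x=1, get P = 9/(1 + 2) = 3. Cover (x + 2): set x=-2, get Q = 9/(-2 - 1) = -3.
Result: 3/(x - 1) - 3/(x + 2)


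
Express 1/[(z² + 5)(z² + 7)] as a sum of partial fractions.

Coefficient matching gives P = R = 0, Q = 1/(7-5) = 1/2, S = -Q = -1/2
Result: (1/2)/(z² + 5) - (1/2)/(z² + 7)


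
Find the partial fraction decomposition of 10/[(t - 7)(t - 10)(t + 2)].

Using cover-up method: A = -10/27, B = 5/18, C = 5/54
Result: (-10/27)/(t - 7) + (5/18)/(t - 10) + (5/54)/(t + 2)


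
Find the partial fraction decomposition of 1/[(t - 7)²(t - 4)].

Cover-up at t=4: R = 1/(4 - 7)² = 1/9. Cover-up at t=7: Q = 1/(7 - 4) = 1/3. Comparing t² coeff: P = -R = -1/9
Result: (-1/9)/(t - 7) + (1/3)/(t - 7)² + (1/9)/(t - 4)


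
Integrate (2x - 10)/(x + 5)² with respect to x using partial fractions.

Decompose: P = 2, Q = 2·(-5) - 10 = -20, so (2x - 10)/(x + 5)² = 2/(x + 5) - 20/(x + 5)². Integrate: ∫ P/(x + 5) dx = 2 ln|(x + 5)|; ∫ Q/(x + 5)² dx = 20/(x + 5). Sum: 2 ln|(x + 5)| + 20/(x + 5) + C


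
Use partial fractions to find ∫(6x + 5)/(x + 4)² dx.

Decompose: α = 6, β = 6·(-4) + 5 = -19, so (6x + 5)/(x + 4)² = 6/(x + 4) - 19/(x + 4)². Integrate: ∫ α/(x + 4) dx = 6 ln|(x + 4)|; ∫ β/(x + 4)² dx = 19/(x + 4). Sum: 6 ln|(x + 4)| + 19/(x + 4) + C


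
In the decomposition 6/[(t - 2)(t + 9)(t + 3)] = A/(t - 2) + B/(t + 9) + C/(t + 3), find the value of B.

Cover-up at t = -9: B = 6/[(-9 - 2)(-9 + 3)] = 6/[(-11)(-6)] = 6/66 = 1/11


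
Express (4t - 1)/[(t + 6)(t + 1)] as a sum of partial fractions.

At t=-6: A = (4·(-6) - 1)/(-6 + 1) = 5. At t=-1: B = (4·(-1) - 1)/(-1 + 6) = -1
Result: 5/(t + 6) - 1/(t + 1)


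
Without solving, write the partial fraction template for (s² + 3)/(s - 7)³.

Repeated linear factor (power 3): P/(s - 7) + Q/(s - 7)² + R/(s - 7)³


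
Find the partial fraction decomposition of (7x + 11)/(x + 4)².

(7x + 11) = P(x + 4) + Q. At x = -4: Q = 7·(-4) + 11 = -17. Coeff of x: P = 7
Result: 7/(x + 4) - 17/(x + 4)²


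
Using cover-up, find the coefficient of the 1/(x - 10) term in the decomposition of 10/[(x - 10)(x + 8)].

Cover (x - 10), set x=10: 10/((x + 8) at x=10) = 10/(18) = 5/9


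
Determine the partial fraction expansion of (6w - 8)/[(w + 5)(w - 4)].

At w=-5: P = (6·(-5) - 8)/(-5 - 4) = 38/9. At w=4: Q = (6·4 - 8)/(4 + 5) = 16/9
Result: (38/9)/(w + 5) + (16/9)/(w - 4)


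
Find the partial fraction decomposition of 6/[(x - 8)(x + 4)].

6/(x - 8)(x + 4) = P/(x - 8) + Q/(x + 4). P = 6/(8 + 4) = 1/2, Q = 6/(-4 - 8) = -1/2
Result: (1/2)/(x - 8) - (1/2)/(x + 4)


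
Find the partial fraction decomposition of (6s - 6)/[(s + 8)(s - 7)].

At s=-8: A = (6·(-8) - 6)/(-8 - 7) = 18/5. At s=7: B = (6·7 - 6)/(7 + 8) = 12/5
Result: (18/5)/(s + 8) + (12/5)/(s - 7)


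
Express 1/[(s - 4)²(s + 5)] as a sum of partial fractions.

Cover-up at s=-5: C = 1/(-5 - 4)² = 1/81. Cover-up at s=4: B = 1/(4 + 5) = 1/9. Comparing s² coeff: A = -C = -1/81
Result: (-1/81)/(s - 4) + (1/9)/(s - 4)² + (1/81)/(s + 5)


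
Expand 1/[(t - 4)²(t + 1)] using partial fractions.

Cover-up at t=-1: C = 1/(-1 - 4)² = 1/25. Cover-up at t=4: B = 1/(4 + 1) = 1/5. Comparing t² coeff: A = -C = -1/25
Result: (-1/25)/(t - 4) + (1/5)/(t - 4)² + (1/25)/(t + 1)


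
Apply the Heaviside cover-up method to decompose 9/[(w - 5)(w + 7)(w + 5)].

Cover (w - 5), w=5: P = 9/[(5 + 7)(5 + 5)] = 3/40. Cover (w + 7), w=-7: Q = 9/[(-7 - 5)(-7 + 5)] = 3/8. Cover (w + 5), w=-5: R = 9/[(-5 - 5)(-5 + 7)] = -9/20.
Result: (3/40)/(w - 5) + (3/8)/(w + 7) - (9/20)/(w + 5)


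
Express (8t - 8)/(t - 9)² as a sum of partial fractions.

(8t - 8) = α(t - 9) + β. At t = 9: β = 8·9 - 8 = 64. Coeff of t: α = 8
Result: 8/(t - 9) + 64/(t - 9)²


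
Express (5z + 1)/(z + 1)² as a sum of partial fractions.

(5z + 1) = A(z + 1) + B. At z = -1: B = 5·(-1) + 1 = -4. Coeff of z: A = 5
Result: 5/(z + 1) - 4/(z + 1)²


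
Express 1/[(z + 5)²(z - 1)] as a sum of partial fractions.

Cover-up at z=1: R = 1/(1 + 5)² = 1/36. Cover-up at z=-5: Q = 1/(-5 - 1) = -1/6. Comparing z² coeff: P = -R = -1/36
Result: (-1/36)/(z + 5) - (1/6)/(z + 5)² + (1/36)/(z - 1)


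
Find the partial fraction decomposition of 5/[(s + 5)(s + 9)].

5/(s + 5)(s + 9) = A/(s + 5) + B/(s + 9). A = 5/(-5 + 9) = 5/4, B = 5/(-9 + 5) = -5/4
Result: (5/4)/(s + 5) - (5/4)/(s + 9)


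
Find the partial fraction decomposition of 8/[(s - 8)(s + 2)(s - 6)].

Using cover-up method: A = 2/5, B = 1/10, C = -1/2
Result: (2/5)/(s - 8) + (1/10)/(s + 2) - (1/2)/(s - 6)


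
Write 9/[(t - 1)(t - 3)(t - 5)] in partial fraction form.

Using cover-up method: A = 9/8, B = -9/4, C = 9/8
Result: (9/8)/(t - 1) - (9/4)/(t - 3) + (9/8)/(t - 5)


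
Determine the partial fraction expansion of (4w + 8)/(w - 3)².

(4w + 8) = A(w - 3) + B. At w = 3: B = 4·3 + 8 = 20. Coeff of w: A = 4
Result: 4/(w - 3) + 20/(w - 3)²


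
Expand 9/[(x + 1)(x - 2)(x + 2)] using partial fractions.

Using cover-up method: α = -3, β = 3/4, γ = 9/4
Result: -3/(x + 1) + (3/4)/(x - 2) + (9/4)/(x + 2)


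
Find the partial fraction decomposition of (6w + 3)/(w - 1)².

(6w + 3) = A(w - 1) + B. At w = 1: B = 6·1 + 3 = 9. Coeff of w: A = 6
Result: 6/(w - 1) + 9/(w - 1)²


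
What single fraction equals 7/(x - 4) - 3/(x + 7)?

Common denominator (x - 4)(x + 7). Numerator: 7(x + 7) - 3(x - 4) = (7x + 49) - (3x - 12) = 4x + 61
Result: (4x + 61)/[(x - 4)(x + 7)]


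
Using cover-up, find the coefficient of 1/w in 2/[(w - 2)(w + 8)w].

Cover w, set w=0: 2/[(0 - 2)(0 + 8)] = -1/8


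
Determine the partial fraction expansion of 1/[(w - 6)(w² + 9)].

Cover-up at w = 6: P = 1/(6² + 9) = 1/45. Then Q = -P = -1/45, R = -P·(0 + 6) = -2/15
Result: (1/45)/(w - 6) - ((1/45)w + 2/15)/(w² + 9)


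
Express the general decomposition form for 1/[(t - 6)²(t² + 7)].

Repeated linear + quadratic: A/(t - 6) + B/(t - 6)² + (Ct + D)/(t² + 7)


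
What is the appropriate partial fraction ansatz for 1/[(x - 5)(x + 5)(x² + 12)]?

Two linear + quadratic: A/(x - 5) + B/(x + 5) + (Cx + D)/(x² + 12)


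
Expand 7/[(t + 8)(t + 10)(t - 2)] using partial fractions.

Using cover-up method: α = -7/20, β = 7/24, γ = 7/120
Result: (-7/20)/(t + 8) + (7/24)/(t + 10) + (7/120)/(t - 2)


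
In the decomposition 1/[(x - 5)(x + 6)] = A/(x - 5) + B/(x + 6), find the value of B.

Cover-up at x = -6: B = 1/(-6 - 5) = -1/11


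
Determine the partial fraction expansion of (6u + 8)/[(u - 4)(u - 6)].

At u=4: P = (6·4 + 8)/(4 - 6) = -16. At u=6: Q = (6·6 + 8)/(6 - 4) = 22
Result: -16/(u - 4) + 22/(u - 6)


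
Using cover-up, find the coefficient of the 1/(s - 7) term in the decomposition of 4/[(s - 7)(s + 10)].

Cover (s - 7), set s=7: 4/((s + 10) at s=7) = 4/(17) = 4/17


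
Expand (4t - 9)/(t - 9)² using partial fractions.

(4t - 9) = P(t - 9) + Q. At t = 9: Q = 4·9 - 9 = 27. Coeff of t: P = 4
Result: 4/(t - 9) + 27/(t - 9)²


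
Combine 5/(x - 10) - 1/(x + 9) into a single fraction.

Common denominator (x - 10)(x + 9). Numerator: 5(x + 9) - 1(x - 10) = (5x + 45) - (x - 10) = 4x + 55
Result: (4x + 55)/[(x - 10)(x + 9)]


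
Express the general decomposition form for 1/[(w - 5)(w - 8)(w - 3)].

Three distinct linear factors: A/(w - 5) + B/(w - 8) + C/(w - 3)


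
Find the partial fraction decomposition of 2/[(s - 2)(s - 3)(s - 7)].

Using cover-up method: α = 2/5, β = -1/2, γ = 1/10
Result: (2/5)/(s - 2) - (1/2)/(s - 3) + (1/10)/(s - 7)


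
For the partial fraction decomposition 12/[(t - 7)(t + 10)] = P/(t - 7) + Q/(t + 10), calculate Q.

Cover-up at t = -10: Q = 12/(-10 - 7) = -12/17


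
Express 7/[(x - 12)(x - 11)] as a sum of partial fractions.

7/(x - 12)(x - 11) = A/(x - 12) + B/(x - 11). A = 7/(12 - 11) = 7, B = 7/(11 - 12) = -7
Result: 7/(x - 12) - 7/(x - 11)


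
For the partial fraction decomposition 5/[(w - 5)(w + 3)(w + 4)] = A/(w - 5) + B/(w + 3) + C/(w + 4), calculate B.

Cover-up at w = -3: B = 5/[(-3 - 5)(-3 + 4)] = 5/[(-8)(1)] = -5/8


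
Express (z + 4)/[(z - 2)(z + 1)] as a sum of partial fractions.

At z=2: α = (1·2 + 4)/(2 + 1) = 2. At z=-1: β = (1·(-1) + 4)/(-1 - 2) = -1
Result: 2/(z - 2) - 1/(z + 1)


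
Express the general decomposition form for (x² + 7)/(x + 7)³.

Repeated linear factor (power 3): A/(x + 7) + B/(x + 7)² + C/(x + 7)³


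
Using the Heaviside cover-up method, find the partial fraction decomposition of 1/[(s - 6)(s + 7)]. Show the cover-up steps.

Cover (s - 6): set s=6, get α = 1/(6 + 7) = 1/13. Cover (s + 7): set s=-7, get β = 1/(-7 - 6) = -1/13.
Result: (1/13)/(s - 6) - (1/13)/(s + 7)


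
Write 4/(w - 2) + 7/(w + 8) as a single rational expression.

Common denominator (w - 2)(w + 8). Numerator: 4(w + 8) + 7(w - 2) = (4w + 32) + (7w - 14) = 11w + 18
Result: (11w + 18)/[(w - 2)(w + 8)]


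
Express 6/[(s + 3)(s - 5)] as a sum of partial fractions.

6/(s + 3)(s - 5) = P/(s + 3) + Q/(s - 5). P = 6/(-3 - 5) = -3/4, Q = 6/(5 + 3) = 3/4
Result: (-3/4)/(s + 3) + (3/4)/(s - 5)


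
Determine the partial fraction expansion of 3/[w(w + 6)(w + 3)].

Using cover-up method: α = 1/6, β = 1/6, γ = -1/3
Result: (1/6)/w + (1/6)/(w + 6) - (1/3)/(w + 3)


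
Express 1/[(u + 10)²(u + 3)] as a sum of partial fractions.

Cover-up at u=-3: C = 1/(-3 + 10)² = 1/49. Cover-up at u=-10: B = 1/(-10 + 3) = -1/7. Comparing u² coeff: A = -C = -1/49
Result: (-1/49)/(u + 10) - (1/7)/(u + 10)² + (1/49)/(u + 3)


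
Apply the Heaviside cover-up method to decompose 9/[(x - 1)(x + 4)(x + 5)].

Cover (x - 1), x=1: A = 9/[(1 + 4)(1 + 5)] = 3/10. Cover (x + 4), x=-4: B = 9/[(-4 - 1)(-4 + 5)] = -9/5. Cover (x + 5), x=-5: C = 9/[(-5 - 1)(-5 + 4)] = 3/2.
Result: (3/10)/(x - 1) - (9/5)/(x + 4) + (3/2)/(x + 5)


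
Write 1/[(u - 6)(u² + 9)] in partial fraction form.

Cover-up at u = 6: A = 1/(6² + 9) = 1/45. Then B = -A = -1/45, C = -A·(0 + 6) = -2/15
Result: (1/45)/(u - 6) - ((1/45)u + 2/15)/(u² + 9)


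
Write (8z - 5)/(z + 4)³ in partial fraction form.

(8z - 5) = P(z + 4)² + Q(z + 4) + R. At z = -4: R = 8·(-4) - 5 = -37. Coefficients: P = 0, Q = 8
Result: 8/(z + 4)² - 37/(z + 4)³


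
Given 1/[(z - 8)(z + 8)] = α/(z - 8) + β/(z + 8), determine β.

Cover-up at z = -8: β = 1/(-8 - 8) = -1/16


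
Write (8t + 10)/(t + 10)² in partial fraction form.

(8t + 10) = A(t + 10) + B. At t = -10: B = 8·(-10) + 10 = -70. Coeff of t: A = 8
Result: 8/(t + 10) - 70/(t + 10)²


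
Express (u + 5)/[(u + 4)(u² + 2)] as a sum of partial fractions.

At u=-4: A = (1·(-4) + 5)/((-4)² + 2) = 1/18. B = -A = -1/18, C = 1 - (-4)·A = 11/9
Result: (1/18)/(u + 4) - ((1/18)u - 11/9)/(u² + 2)


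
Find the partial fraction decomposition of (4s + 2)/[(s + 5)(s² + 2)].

At s=-5: α = (4·(-5) + 2)/((-5)² + 2) = -2/3. β = -α = 2/3, γ = 4 - (-5)·α = 2/3
Result: (-2/3)/(s + 5) + ((2/3)s + 2/3)/(s² + 2)


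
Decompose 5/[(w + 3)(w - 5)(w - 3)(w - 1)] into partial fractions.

Using Heaviside cover-up: (-5/192)/(w + 3) + (5/64)/(w - 5) - (5/24)/(w - 3) + (5/32)/(w - 1)


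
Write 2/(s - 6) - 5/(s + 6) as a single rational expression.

Common denominator (s - 6)(s + 6). Numerator: 2(s + 6) - 5(s - 6) = (2s + 12) - (5s - 30) = -3s + 42
Result: (-3s + 42)/[(s - 6)(s + 6)]


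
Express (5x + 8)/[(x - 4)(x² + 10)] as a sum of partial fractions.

At x=4: P = (5·4 + 8)/(4² + 10) = 14/13. Q = -P = -14/13, R = 5 - 4·P = 9/13
Result: (14/13)/(x - 4) - ((14/13)x - 9/13)/(x² + 10)


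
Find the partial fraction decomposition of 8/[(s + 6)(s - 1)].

8/(s + 6)(s - 1) = A/(s + 6) + B/(s - 1). A = 8/(-6 - 1) = -8/7, B = 8/(1 + 6) = 8/7
Result: (-8/7)/(s + 6) + (8/7)/(s - 1)


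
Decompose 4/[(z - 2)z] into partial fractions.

4/(z - 2)z = P/(z - 2) + Q/z. P = 4/(2 - 0) = 2, Q = 4/(0 - 2) = -2
Result: 2/(z - 2) - 2/z


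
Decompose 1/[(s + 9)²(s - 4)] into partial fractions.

Cover-up at s=4: R = 1/(4 + 9)² = 1/169. Cover-up at s=-9: Q = 1/(-9 - 4) = -1/13. Comparing s² coeff: P = -R = -1/169
Result: (-1/169)/(s + 9) - (1/13)/(s + 9)² + (1/169)/(s - 4)


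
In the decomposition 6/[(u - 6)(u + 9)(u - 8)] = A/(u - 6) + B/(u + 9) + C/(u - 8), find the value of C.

Cover-up at u = 8: C = 6/[(8 - 6)(8 + 9)] = 6/[(2)(17)] = 6/34 = 3/17


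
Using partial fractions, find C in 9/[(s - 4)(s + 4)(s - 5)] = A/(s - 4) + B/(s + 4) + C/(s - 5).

Cover-up at s = 5: C = 9/[(5 - 4)(5 + 4)] = 9/[(1)(9)] = 9/9 = 1


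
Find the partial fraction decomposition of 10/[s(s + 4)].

10/s(s + 4) = P/s + Q/(s + 4). P = 10/(0 + 4) = 5/2, Q = 10/(-4 - 0) = -5/2
Result: (5/2)/s - (5/2)/(s + 4)


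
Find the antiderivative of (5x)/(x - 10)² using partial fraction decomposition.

Decompose: α = 5, β = 5·10 + 0 = 50, so (5x)/(x - 10)² = 5/(x - 10) + 50/(x - 10)². Integrate: ∫ α/(x - 10) dx = 5 ln|(x - 10)|; ∫ β/(x - 10)² dx = -50/(x - 10). Sum: 5 ln|(x - 10)| - 50/(x - 10) + C


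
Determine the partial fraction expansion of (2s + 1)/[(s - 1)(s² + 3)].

At s=1: A = (2·1 + 1)/(1² + 3) = 3/4. B = -A = -3/4, C = 2 - 1·A = 5/4
Result: (3/4)/(s - 1) - ((3/4)s - 5/4)/(s² + 3)


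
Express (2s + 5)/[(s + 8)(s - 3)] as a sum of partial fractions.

At s=-8: P = (2·(-8) + 5)/(-8 - 3) = 1. At s=3: Q = (2·3 + 5)/(3 + 8) = 1
Result: 1/(s + 8) + 1/(s - 3)


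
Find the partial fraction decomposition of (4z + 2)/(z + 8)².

(4z + 2) = α(z + 8) + β. At z = -8: β = 4·(-8) + 2 = -30. Coeff of z: α = 4
Result: 4/(z + 8) - 30/(z + 8)²


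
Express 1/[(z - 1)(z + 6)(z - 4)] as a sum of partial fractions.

Using cover-up method: P = -1/21, Q = 1/70, R = 1/30
Result: (-1/21)/(z - 1) + (1/70)/(z + 6) + (1/30)/(z - 4)


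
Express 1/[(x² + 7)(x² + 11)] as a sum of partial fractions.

Coefficient matching gives A = C = 0, B = 1/(11-7) = 1/4, D = -B = -1/4
Result: (1/4)/(x² + 7) - (1/4)/(x² + 11)


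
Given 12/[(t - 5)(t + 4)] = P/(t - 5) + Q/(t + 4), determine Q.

Cover-up at t = -4: Q = 12/(-4 - 5) = -12/9 = -4/3


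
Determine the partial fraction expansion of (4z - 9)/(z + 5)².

(4z - 9) = A(z + 5) + B. At z = -5: B = 4·(-5) - 9 = -29. Coeff of z: A = 4
Result: 4/(z + 5) - 29/(z + 5)²


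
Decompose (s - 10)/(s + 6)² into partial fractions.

(s - 10) = α(s + 6) + β. At s = -6: β = 1·(-6) - 10 = -16. Coeff of s: α = 1
Result: 1/(s + 6) - 16/(s + 6)²


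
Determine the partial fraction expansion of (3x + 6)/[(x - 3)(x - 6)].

At x=3: α = (3·3 + 6)/(3 - 6) = -5. At x=6: β = (3·6 + 6)/(6 - 3) = 8
Result: -5/(x - 3) + 8/(x - 6)


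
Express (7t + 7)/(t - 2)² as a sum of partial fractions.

(7t + 7) = A(t - 2) + B. At t = 2: B = 7·2 + 7 = 21. Coeff of t: A = 7
Result: 7/(t - 2) + 21/(t - 2)²


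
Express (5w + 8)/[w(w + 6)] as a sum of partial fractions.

At w=0: α = (5·0 + 8)/(0 + 6) = 4/3. At w=-6: β = (5·(-6) + 8)/(-6 - 0) = 11/3
Result: (4/3)/w + (11/3)/(w + 6)


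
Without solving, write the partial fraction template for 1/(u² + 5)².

Repeated quadratic factor: (Au + B)/(u² + 5) + (Cu + D)/(u² + 5)²


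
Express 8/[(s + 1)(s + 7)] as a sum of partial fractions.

8/(s + 1)(s + 7) = α/(s + 1) + β/(s + 7). α = 8/(-1 + 7) = 4/3, β = 8/(-7 + 1) = -4/3
Result: (4/3)/(s + 1) - (4/3)/(s + 7)


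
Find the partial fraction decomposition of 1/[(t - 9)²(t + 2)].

Cover-up at t=-2: R = 1/(-2 - 9)² = 1/121. Cover-up at t=9: Q = 1/(9 + 2) = 1/11. Comparing t² coeff: P = -R = -1/121
Result: (-1/121)/(t - 9) + (1/11)/(t - 9)² + (1/121)/(t + 2)


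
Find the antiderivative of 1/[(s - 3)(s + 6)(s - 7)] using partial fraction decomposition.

Cover-up: A = -1/36, B = 1/117, C = 1/52. Decomposition: (-1/36)/(s - 3) + (1/117)/(s + 6) + (1/52)/(s - 7). Integrate each term: (-1/36) ln|(s - 3)| + (1/117) ln|(s + 6)| + (1/52) ln|(s - 7)| + C


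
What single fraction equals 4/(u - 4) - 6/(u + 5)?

Common denominator (u - 4)(u + 5). Numerator: 4(u + 5) - 6(u - 4) = (4u + 20) - (6u - 24) = -2u + 44
Result: (-2u + 44)/[(u - 4)(u + 5)]


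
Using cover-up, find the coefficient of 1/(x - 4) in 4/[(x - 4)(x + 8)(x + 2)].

Cover (x - 4), set x=4: 4/[(4 + 8)(4 + 2)] = 1/18


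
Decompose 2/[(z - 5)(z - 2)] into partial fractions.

2/(z - 5)(z - 2) = P/(z - 5) + Q/(z - 2). P = 2/(5 - 2) = 2/3, Q = 2/(2 - 5) = -2/3
Result: (2/3)/(z - 5) - (2/3)/(z - 2)


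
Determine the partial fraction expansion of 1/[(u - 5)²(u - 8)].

Cover-up at u=8: R = 1/(8 - 5)² = 1/9. Cover-up at u=5: Q = 1/(5 - 8) = -1/3. Comparing u² coeff: P = -R = -1/9
Result: (-1/9)/(u - 5) - (1/3)/(u - 5)² + (1/9)/(u - 8)


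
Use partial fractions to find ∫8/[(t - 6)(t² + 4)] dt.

Cover-up at t=6: A = 8/(6²+4) = 1/5. Coeff matching: B = -1/5, C = -6/5. Decomposition: (1/5)/(t - 6) - ((1/5)t + 6/5)/(t² + 4). Integrate: linear → ln, quadratic → (1/2)ln + arctan: (1/5) ln|(t - 6)| - (1/10) ln(t² + 4) - (3/5) arctan(t/2) + C


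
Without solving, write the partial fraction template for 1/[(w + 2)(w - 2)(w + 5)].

Three distinct linear factors: A/(w + 2) + B/(w - 2) + C/(w + 5)


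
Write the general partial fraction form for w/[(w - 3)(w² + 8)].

Linear + irreducible quadratic: P/(w - 3) + (Qw + R)/(w² + 8)


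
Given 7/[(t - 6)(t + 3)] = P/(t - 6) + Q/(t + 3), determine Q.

Cover-up at t = -3: Q = 7/(-3 - 6) = -7/9


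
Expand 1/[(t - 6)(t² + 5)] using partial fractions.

Cover-up at t = 6: A = 1/(6² + 5) = 1/41. Then B = -A = -1/41, C = -A·(0 + 6) = -6/41
Result: (1/41)/(t - 6) - ((1/41)t + 6/41)/(t² + 5)


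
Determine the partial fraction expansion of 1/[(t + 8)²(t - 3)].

Cover-up at t=3: R = 1/(3 + 8)² = 1/121. Cover-up at t=-8: Q = 1/(-8 - 3) = -1/11. Comparing t² coeff: P = -R = -1/121
Result: (-1/121)/(t + 8) - (1/11)/(t + 8)² + (1/121)/(t - 3)


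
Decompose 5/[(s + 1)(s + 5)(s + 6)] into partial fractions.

Using cover-up method: P = 1/4, Q = -5/4, R = 1
Result: (1/4)/(s + 1) - (5/4)/(s + 5) + 1/(s + 6)


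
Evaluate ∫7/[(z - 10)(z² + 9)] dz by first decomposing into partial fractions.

Cover-up at z=10: α = 7/(10²+9) = 7/109. Coeff matching: β = -7/109, γ = -70/109. Decomposition: (7/109)/(z - 10) - ((7/109)z + 70/109)/(z² + 9). Integrate: linear → ln, quadratic → (1/2)ln + arctan: (7/109) ln|(z - 10)| - (7/218) ln(z² + 9) - (70/327) arctan(z/3) + C


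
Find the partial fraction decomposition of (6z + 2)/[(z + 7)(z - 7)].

At z=-7: A = (6·(-7) + 2)/(-7 - 7) = 20/7. At z=7: B = (6·7 + 2)/(7 + 7) = 22/7
Result: (20/7)/(z + 7) + (22/7)/(z - 7)


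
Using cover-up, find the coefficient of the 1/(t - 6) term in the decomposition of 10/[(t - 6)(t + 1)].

Cover (t - 6), set t=6: 10/((t + 1) at t=6) = 10/(7) = 10/7


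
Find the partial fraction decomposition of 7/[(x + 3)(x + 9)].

7/(x + 3)(x + 9) = α/(x + 3) + β/(x + 9). α = 7/(-3 + 9) = 7/6, β = 7/(-9 + 3) = -7/6
Result: (7/6)/(x + 3) - (7/6)/(x + 9)


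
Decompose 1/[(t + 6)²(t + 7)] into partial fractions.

Cover-up at t=-7: γ = 1/(-7 + 6)² = 1. Cover-up at t=-6: β = 1/(-6 + 7) = 1. Comparing t² coeff: α = -γ = -1
Result: -1/(t + 6) + 1/(t + 6)² + 1/(t + 7)


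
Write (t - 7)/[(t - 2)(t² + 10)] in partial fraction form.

At t=2: A = (1·2 - 7)/(2² + 10) = -5/14. B = -A = 5/14, C = 1 - 2·A = 12/7
Result: (-5/14)/(t - 2) + ((5/14)t + 12/7)/(t² + 10)


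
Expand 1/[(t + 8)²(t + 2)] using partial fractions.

Cover-up at t=-2: γ = 1/(-2 + 8)² = 1/36. Cover-up at t=-8: β = 1/(-8 + 2) = -1/6. Comparing t² coeff: α = -γ = -1/36
Result: (-1/36)/(t + 8) - (1/6)/(t + 8)² + (1/36)/(t + 2)


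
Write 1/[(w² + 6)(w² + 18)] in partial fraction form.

Coefficient matching gives A = C = 0, B = 1/(18-6) = 1/12, D = -B = -1/12
Result: (1/12)/(w² + 6) - (1/12)/(w² + 18)


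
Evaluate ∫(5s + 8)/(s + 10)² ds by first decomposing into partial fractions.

Decompose: A = 5, B = 5·(-10) + 8 = -42, so (5s + 8)/(s + 10)² = 5/(s + 10) - 42/(s + 10)². Integrate: ∫ A/(s + 10) ds = 5 ln|(s + 10)|; ∫ B/(s + 10)² ds = 42/(s + 10). Sum: 5 ln|(s + 10)| + 42/(s + 10) + C


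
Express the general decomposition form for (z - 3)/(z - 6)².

Repeated linear factor: A/(z - 6) + B/(z - 6)²


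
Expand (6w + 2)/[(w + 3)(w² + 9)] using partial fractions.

At w=-3: α = (6·(-3) + 2)/((-3)² + 9) = -8/9. β = -α = 8/9, γ = 6 - (-3)·α = 10/3
Result: (-8/9)/(w + 3) + ((8/9)w + 10/3)/(w² + 9)


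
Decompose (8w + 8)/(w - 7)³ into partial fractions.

(8w + 8) = P(w - 7)² + Q(w - 7) + R. At w = 7: R = 8·7 + 8 = 64. Coefficients: P = 0, Q = 8
Result: 8/(w - 7)² + 64/(w - 7)³


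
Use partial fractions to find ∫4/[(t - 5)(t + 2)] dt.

Decompose: 4/[(t - 5)(t + 2)] = (4/7)/(t - 5) - (4/7)/(t + 2). Integrate each term: (4/7) ln|(t - 5)| - (4/7) ln|(t + 2)| + C


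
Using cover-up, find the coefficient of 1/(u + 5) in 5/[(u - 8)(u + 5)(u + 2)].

Cover (u + 5), set u=-5: 5/[(-5 - 8)(-5 + 2)] = 5/39


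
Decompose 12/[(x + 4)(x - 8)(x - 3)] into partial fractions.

Using cover-up method: P = 1/7, Q = 1/5, R = -12/35
Result: (1/7)/(x + 4) + (1/5)/(x - 8) - (12/35)/(x - 3)


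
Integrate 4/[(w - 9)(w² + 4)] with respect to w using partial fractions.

Cover-up at w=9: P = 4/(9²+4) = 4/85. Coeff matching: Q = -4/85, R = -36/85. Decomposition: (4/85)/(w - 9) - ((4/85)w + 36/85)/(w² + 4). Integrate: linear → ln, quadratic → (1/2)ln + arctan: (4/85) ln|(w - 9)| - (2/85) ln(w² + 4) - (18/85) arctan(w/2) + C


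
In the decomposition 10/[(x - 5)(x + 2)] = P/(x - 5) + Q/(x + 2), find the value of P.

Cover-up at x = 5: P = 10/(5 + 2) = 10/7


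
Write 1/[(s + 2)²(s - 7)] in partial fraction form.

Cover-up at s=7: C = 1/(7 + 2)² = 1/81. Cover-up at s=-2: B = 1/(-2 - 7) = -1/9. Comparing s² coeff: A = -C = -1/81
Result: (-1/81)/(s + 2) - (1/9)/(s + 2)² + (1/81)/(s - 7)


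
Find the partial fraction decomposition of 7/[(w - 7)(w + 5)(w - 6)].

Using cover-up method: A = 7/12, B = 7/132, C = -7/11
Result: (7/12)/(w - 7) + (7/132)/(w + 5) - (7/11)/(w - 6)


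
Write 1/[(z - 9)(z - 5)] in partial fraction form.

1/(z - 9)(z - 5) = A/(z - 9) + B/(z - 5). A = 1/(9 - 5) = 1/4, B = 1/(5 - 9) = -1/4
Result: (1/4)/(z - 9) - (1/4)/(z - 5)


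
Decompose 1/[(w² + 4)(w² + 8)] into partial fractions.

Coefficient matching gives α = γ = 0, β = 1/(8-4) = 1/4, δ = -β = -1/4
Result: (1/4)/(w² + 4) - (1/4)/(w² + 8)


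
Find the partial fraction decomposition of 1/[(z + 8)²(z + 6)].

Cover-up at z=-6: R = 1/(-6 + 8)² = 1/4. Cover-up at z=-8: Q = 1/(-8 + 6) = -1/2. Comparing z² coeff: P = -R = -1/4
Result: (-1/4)/(z + 8) - (1/2)/(z + 8)² + (1/4)/(z + 6)


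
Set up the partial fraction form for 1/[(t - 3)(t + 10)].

Distinct linear factors: A/(t - 3) + B/(t + 10)


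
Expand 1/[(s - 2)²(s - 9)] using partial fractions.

Cover-up at s=9: C = 1/(9 - 2)² = 1/49. Cover-up at s=2: B = 1/(2 - 9) = -1/7. Comparing s² coeff: A = -C = -1/49
Result: (-1/49)/(s - 2) - (1/7)/(s - 2)² + (1/49)/(s - 9)


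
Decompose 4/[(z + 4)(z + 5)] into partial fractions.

4/(z + 4)(z + 5) = A/(z + 4) + B/(z + 5). A = 4/(-4 + 5) = 4, B = 4/(-5 + 4) = -4
Result: 4/(z + 4) - 4/(z + 5)


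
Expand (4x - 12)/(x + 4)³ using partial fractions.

(4x - 12) = A(x + 4)² + B(x + 4) + C. At x = -4: C = 4·(-4) - 12 = -28. Coefficients: A = 0, B = 4
Result: 4/(x + 4)² - 28/(x + 4)³


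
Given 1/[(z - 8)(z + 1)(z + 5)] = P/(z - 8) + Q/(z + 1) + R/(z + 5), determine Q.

Cover-up at z = -1: Q = 1/[(-1 - 8)(-1 + 5)] = 1/[(-9)(4)] = -1/36


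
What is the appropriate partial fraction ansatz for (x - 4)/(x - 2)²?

Repeated linear factor: α/(x - 2) + β/(x - 2)²


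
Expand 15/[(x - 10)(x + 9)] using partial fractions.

15/(x - 10)(x + 9) = A/(x - 10) + B/(x + 9). A = 15/(10 + 9) = 15/19, B = 15/(-9 - 10) = -15/19
Result: (15/19)/(x - 10) - (15/19)/(x + 9)


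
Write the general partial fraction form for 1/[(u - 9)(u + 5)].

Distinct linear factors: α/(u - 9) + β/(u + 5)


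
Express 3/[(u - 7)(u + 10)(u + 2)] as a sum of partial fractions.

Using cover-up method: A = 1/51, B = 3/136, C = -1/24
Result: (1/51)/(u - 7) + (3/136)/(u + 10) - (1/24)/(u + 2)


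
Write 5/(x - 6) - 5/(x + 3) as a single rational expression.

Common denominator (x - 6)(x + 3). Numerator: 5(x + 3) - 5(x - 6) = (5x + 15) - (5x - 30) = 45
Result: (45)/[(x - 6)(x + 3)]


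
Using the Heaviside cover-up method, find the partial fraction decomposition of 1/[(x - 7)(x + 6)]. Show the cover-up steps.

Cover (x - 7): set x=7, get α = 1/(7 + 6) = 1/13. Cover (x + 6): set x=-6, get β = 1/(-6 - 7) = -1/13.
Result: (1/13)/(x - 7) - (1/13)/(x + 6)


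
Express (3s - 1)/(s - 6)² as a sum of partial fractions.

(3s - 1) = P(s - 6) + Q. At s = 6: Q = 3·6 - 1 = 17. Coeff of s: P = 3
Result: 3/(s - 6) + 17/(s - 6)²


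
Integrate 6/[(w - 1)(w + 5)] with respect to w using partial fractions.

Decompose: 6/[(w - 1)(w + 5)] = 1/(w - 1) - 1/(w + 5). Integrate each term: ln|(w - 1)| - ln|(w + 5)| + C


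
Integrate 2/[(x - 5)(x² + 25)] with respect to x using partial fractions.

Cover-up at x=5: α = 2/(5²+25) = 1/25. Coeff matching: β = -1/25, γ = -1/5. Decomposition: (1/25)/(x - 5) - ((1/25)x + 1/5)/(x² + 25). Integrate: linear → ln, quadratic → (1/2)ln + arctan: (1/25) ln|(x - 5)| - (1/50) ln(x² + 25) - (1/25) arctan(x/5) + C


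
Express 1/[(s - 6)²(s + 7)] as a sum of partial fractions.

Cover-up at s=-7: γ = 1/(-7 - 6)² = 1/169. Cover-up at s=6: β = 1/(6 + 7) = 1/13. Comparing s² coeff: α = -γ = -1/169
Result: (-1/169)/(s - 6) + (1/13)/(s - 6)² + (1/169)/(s + 7)


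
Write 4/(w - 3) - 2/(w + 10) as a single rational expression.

Common denominator (w - 3)(w + 10). Numerator: 4(w + 10) - 2(w - 3) = (4w + 40) - (2w - 6) = 2w + 46
Result: (2w + 46)/[(w - 3)(w + 10)]


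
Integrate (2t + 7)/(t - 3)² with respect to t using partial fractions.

Decompose: A = 2, B = 2·3 + 7 = 13, so (2t + 7)/(t - 3)² = 2/(t - 3) + 13/(t - 3)². Integrate: ∫ A/(t - 3) dt = 2 ln|(t - 3)|; ∫ B/(t - 3)² dt = -13/(t - 3). Sum: 2 ln|(t - 3)| - 13/(t - 3) + C


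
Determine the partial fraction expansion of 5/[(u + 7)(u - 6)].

5/(u + 7)(u - 6) = P/(u + 7) + Q/(u - 6). P = 5/(-7 - 6) = -5/13, Q = 5/(6 + 7) = 5/13
Result: (-5/13)/(u + 7) + (5/13)/(u - 6)


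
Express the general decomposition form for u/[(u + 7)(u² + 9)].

Linear + irreducible quadratic: A/(u + 7) + (Bu + C)/(u² + 9)


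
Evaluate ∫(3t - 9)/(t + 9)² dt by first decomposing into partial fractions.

Decompose: P = 3, Q = 3·(-9) - 9 = -36, so (3t - 9)/(t + 9)² = 3/(t + 9) - 36/(t + 9)². Integrate: ∫ P/(t + 9) dt = 3 ln|(t + 9)|; ∫ Q/(t + 9)² dt = 36/(t + 9). Sum: 3 ln|(t + 9)| + 36/(t + 9) + C


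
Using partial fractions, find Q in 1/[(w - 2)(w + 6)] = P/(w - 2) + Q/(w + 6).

Cover-up at w = -6: Q = 1/(-6 - 2) = -1/8


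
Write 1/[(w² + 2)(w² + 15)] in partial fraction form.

Coefficient matching gives A = C = 0, B = 1/(15-2) = 1/13, D = -B = -1/13
Result: (1/13)/(w² + 2) - (1/13)/(w² + 15)


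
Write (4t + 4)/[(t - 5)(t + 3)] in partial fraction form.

At t=5: P = (4·5 + 4)/(5 + 3) = 3. At t=-3: Q = (4·(-3) + 4)/(-3 - 5) = 1
Result: 3/(t - 5) + 1/(t + 3)


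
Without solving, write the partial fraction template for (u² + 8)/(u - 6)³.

Repeated linear factor (power 3): α/(u - 6) + β/(u - 6)² + γ/(u - 6)³


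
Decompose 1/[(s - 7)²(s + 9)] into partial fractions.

Cover-up at s=-9: C = 1/(-9 - 7)² = 1/256. Cover-up at s=7: B = 1/(7 + 9) = 1/16. Comparing s² coeff: A = -C = -1/256
Result: (-1/256)/(s - 7) + (1/16)/(s - 7)² + (1/256)/(s + 9)


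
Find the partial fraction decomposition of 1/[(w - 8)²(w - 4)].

Cover-up at w=4: R = 1/(4 - 8)² = 1/16. Cover-up at w=8: Q = 1/(8 - 4) = 1/4. Comparing w² coeff: P = -R = -1/16
Result: (-1/16)/(w - 8) + (1/4)/(w - 8)² + (1/16)/(w - 4)


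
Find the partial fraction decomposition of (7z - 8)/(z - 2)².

(7z - 8) = A(z - 2) + B. At z = 2: B = 7·2 - 8 = 6. Coeff of z: A = 7
Result: 7/(z - 2) + 6/(z - 2)²


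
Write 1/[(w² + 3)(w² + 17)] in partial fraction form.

Coefficient matching gives A = C = 0, B = 1/(17-3) = 1/14, D = -B = -1/14
Result: (1/14)/(w² + 3) - (1/14)/(w² + 17)


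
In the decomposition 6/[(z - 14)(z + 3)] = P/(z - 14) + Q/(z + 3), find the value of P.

Cover-up at z = 14: P = 6/(14 + 3) = 6/17


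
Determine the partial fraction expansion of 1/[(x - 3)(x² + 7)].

Cover-up at x = 3: A = 1/(3² + 7) = 1/16. Then B = -A = -1/16, C = -A·(0 + 3) = -3/16
Result: (1/16)/(x - 3) - ((1/16)x + 3/16)/(x² + 7)


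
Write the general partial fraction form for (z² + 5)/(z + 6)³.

Repeated linear factor (power 3): A/(z + 6) + B/(z + 6)² + C/(z + 6)³


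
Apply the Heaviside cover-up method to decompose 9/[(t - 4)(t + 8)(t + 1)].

Cover (t - 4), t=4: P = 9/[(4 + 8)(4 + 1)] = 3/20. Cover (t + 8), t=-8: Q = 9/[(-8 - 4)(-8 + 1)] = 3/28. Cover (t + 1), t=-1: R = 9/[(-1 - 4)(-1 + 8)] = -9/35.
Result: (3/20)/(t - 4) + (3/28)/(t + 8) - (9/35)/(t + 1)


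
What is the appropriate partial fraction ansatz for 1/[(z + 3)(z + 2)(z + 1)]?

Three distinct linear factors: α/(z + 3) + β/(z + 2) + γ/(z + 1)


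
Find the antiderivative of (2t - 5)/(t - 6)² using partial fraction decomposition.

Decompose: A = 2, B = 2·6 - 5 = 7, so (2t - 5)/(t - 6)² = 2/(t - 6) + 7/(t - 6)². Integrate: ∫ A/(t - 6) dt = 2 ln|(t - 6)|; ∫ B/(t - 6)² dt = -7/(t - 6). Sum: 2 ln|(t - 6)| - 7/(t - 6) + C


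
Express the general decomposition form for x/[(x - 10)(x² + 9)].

Linear + irreducible quadratic: P/(x - 10) + (Qx + R)/(x² + 9)


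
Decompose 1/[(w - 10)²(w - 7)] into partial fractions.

Cover-up at w=7: C = 1/(7 - 10)² = 1/9. Cover-up at w=10: B = 1/(10 - 7) = 1/3. Comparing w² coeff: A = -C = -1/9
Result: (-1/9)/(w - 10) + (1/3)/(w - 10)² + (1/9)/(w - 7)


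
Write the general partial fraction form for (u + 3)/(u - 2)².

Repeated linear factor: A/(u - 2) + B/(u - 2)²


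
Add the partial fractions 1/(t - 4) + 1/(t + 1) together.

Common denominator (t - 4)(t + 1). Numerator: 1(t + 1) + 1(t - 4) = (t + 1) + (t - 4) = 2t - 3
Result: (2t - 3)/[(t - 4)(t + 1)]


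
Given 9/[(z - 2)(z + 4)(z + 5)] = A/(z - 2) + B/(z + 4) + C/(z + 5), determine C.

Cover-up at z = -5: C = 9/[(-5 - 2)(-5 + 4)] = 9/[(-7)(-1)] = 9/7


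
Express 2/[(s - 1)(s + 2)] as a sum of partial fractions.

2/(s - 1)(s + 2) = α/(s - 1) + β/(s + 2). α = 2/(1 + 2) = 2/3, β = 2/(-2 - 1) = -2/3
Result: (2/3)/(s - 1) - (2/3)/(s + 2)


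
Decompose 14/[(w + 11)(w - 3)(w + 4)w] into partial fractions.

Using Heaviside cover-up: (-1/77)/(w + 11) + (1/21)/(w - 3) + (1/14)/(w + 4) - (7/66)/w


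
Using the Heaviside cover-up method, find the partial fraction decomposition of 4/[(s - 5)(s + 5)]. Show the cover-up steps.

Cover (s - 5): set s=5, get α = 4/(5 + 5) = 2/5. Cover (s + 5): set s=-5, get β = 4/(-5 - 5) = -2/5.
Result: (2/5)/(s - 5) - (2/5)/(s + 5)


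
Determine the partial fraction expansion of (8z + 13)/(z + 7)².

(8z + 13) = P(z + 7) + Q. At z = -7: Q = 8·(-7) + 13 = -43. Coeff of z: P = 8
Result: 8/(z + 7) - 43/(z + 7)²


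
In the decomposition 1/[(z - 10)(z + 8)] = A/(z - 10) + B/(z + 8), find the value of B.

Cover-up at z = -8: B = 1/(-8 - 10) = -1/18


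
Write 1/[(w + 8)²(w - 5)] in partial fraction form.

Cover-up at w=5: R = 1/(5 + 8)² = 1/169. Cover-up at w=-8: Q = 1/(-8 - 5) = -1/13. Comparing w² coeff: P = -R = -1/169
Result: (-1/169)/(w + 8) - (1/13)/(w + 8)² + (1/169)/(w - 5)


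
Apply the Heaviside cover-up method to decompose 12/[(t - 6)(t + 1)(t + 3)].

Cover (t - 6), t=6: α = 12/[(6 + 1)(6 + 3)] = 4/21. Cover (t + 1), t=-1: β = 12/[(-1 - 6)(-1 + 3)] = -6/7. Cover (t + 3), t=-3: γ = 12/[(-3 - 6)(-3 + 1)] = 2/3.
Result: (4/21)/(t - 6) - (6/7)/(t + 1) + (2/3)/(t + 3)


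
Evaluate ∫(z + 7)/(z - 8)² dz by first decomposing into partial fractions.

Decompose: A = 1, B = 1·8 + 7 = 15, so (z + 7)/(z - 8)² = 1/(z - 8) + 15/(z - 8)². Integrate: ∫ A/(z - 8) dz = ln|(z - 8)|; ∫ B/(z - 8)² dz = -15/(z - 8). Sum: ln|(z - 8)| - 15/(z - 8) + C
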